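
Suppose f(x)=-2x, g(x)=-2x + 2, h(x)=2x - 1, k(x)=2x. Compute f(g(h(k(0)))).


k(0) = 0
h(0) = -1
g(-1) = 4
f(4) = -8

-8


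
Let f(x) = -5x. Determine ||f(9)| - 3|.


f(9) = -45
|-45| = 45
|45 - 3| = 42

42


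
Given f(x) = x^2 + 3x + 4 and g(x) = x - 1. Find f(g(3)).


14


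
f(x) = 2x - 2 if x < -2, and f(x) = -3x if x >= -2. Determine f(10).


10 satisfies x >= -2
f(10) = -30

-30


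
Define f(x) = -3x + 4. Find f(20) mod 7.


f(20) = -56
-56 mod 7 = 0

0


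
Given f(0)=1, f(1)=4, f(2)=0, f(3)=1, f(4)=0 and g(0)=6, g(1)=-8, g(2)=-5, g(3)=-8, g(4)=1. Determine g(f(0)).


f(0) = 1
g(1) = -8

-8


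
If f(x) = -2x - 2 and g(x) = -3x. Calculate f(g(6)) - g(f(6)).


f(g(6)) = 34
g(f(6)) = 42
Difference = -8

-8


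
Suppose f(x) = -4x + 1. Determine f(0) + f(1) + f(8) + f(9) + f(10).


f(0) = 1
f(1) = -3
f(8) = -31
f(9) = -35
f(10) = -39
Sum = -107

-107


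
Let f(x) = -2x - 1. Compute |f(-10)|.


f(-10) = 19
|19| = 19

19


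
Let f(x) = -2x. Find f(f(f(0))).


f(0) = 0
f(0) = 0
f(0) = 0

0


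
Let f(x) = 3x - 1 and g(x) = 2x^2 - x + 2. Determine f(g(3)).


g(3) = 17
f(17) = 50

50


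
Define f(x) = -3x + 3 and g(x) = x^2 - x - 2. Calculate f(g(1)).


g(1) = -2
f(-2) = 9

9


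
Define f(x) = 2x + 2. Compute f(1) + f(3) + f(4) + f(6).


f(1) = 4
f(3) = 8
f(4) = 10
f(6) = 14
Sum = 36

36


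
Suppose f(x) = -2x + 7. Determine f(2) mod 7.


3


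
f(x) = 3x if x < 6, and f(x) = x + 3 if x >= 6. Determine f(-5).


-15


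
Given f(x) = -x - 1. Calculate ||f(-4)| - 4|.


f(-4) = 3
|3| = 3
|3 - 4| = 1

1


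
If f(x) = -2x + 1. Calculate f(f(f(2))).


f(2) = -3
f(-3) = 7
f(7) = -13

-13


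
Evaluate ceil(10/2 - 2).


10/2 = 5
5 - 2 = 3
ceil(3) = 3

3


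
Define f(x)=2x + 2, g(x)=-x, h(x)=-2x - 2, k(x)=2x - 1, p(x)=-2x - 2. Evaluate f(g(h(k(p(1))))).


p(1) = -4
k(-4) = -9
h(-9) = 16
g(16) = -16
f(-16) = -30

-30


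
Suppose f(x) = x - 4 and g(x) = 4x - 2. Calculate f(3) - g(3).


-11


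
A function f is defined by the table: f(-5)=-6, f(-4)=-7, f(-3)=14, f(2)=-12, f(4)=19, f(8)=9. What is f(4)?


Reading from the table at x = 4

19


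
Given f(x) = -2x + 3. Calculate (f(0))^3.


f(0) = 3
(3)^3 = 27

27


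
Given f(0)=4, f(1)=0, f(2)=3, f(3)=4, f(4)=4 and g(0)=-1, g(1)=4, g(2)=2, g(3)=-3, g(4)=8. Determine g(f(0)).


f(0) = 4
g(4) = 8

8


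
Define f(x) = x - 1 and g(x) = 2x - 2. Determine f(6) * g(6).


f(6) = 5
g(6) = 10
Product = 50

50


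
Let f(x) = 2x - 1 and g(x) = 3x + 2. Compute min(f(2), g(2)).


3


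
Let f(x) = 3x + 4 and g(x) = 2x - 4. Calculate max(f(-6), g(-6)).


f(-6) = -14
g(-6) = -16
max = -14

-14


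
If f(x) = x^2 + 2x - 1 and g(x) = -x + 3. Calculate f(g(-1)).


g(-1) = 4
f(4) = 1*(4)^2 + 2*(4) - 1 = 23

23


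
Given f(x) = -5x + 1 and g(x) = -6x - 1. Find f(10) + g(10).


f(10) = -49
g(10) = -61
Sum = -110

-110


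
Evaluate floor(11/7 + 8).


11/7 = 1.5714
1.5714 + 8 = 9.5714
floor(9.5714) = 9

9


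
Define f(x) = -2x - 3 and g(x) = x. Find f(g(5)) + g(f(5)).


f(g(5)) = -13
g(f(5)) = -13
Sum = -26

-26


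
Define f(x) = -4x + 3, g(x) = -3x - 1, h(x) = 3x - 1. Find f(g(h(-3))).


-113


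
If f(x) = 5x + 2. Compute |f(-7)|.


f(-7) = -33
|-33| = 33

33


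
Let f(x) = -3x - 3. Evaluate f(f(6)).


f(6) = -21
f(-21) = 60

60


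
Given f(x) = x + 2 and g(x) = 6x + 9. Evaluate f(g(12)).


g(12) = 81
f(81) = 83

83


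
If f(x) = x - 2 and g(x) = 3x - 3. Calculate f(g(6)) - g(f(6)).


f(g(6)) = 13
g(f(6)) = 9
Difference = 4

4


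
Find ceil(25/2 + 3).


25/2 = 12.5
12.5 + 3 = 15.5
ceil(15.5) = 16

16


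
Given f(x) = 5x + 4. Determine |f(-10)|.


f(-10) = -46
|-46| = 46

46


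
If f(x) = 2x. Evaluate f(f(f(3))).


f(3) = 6
f(6) = 12
f(12) = 24

24


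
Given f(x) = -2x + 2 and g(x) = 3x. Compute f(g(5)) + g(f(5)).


f(g(5)) = -28
g(f(5)) = -24
Sum = -52

-52


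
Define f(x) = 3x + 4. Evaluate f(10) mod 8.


f(10) = 34
34 mod 8 = 2

2


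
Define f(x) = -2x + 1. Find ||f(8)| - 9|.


f(8) = -15
|-15| = 15
|15 - 9| = 6

6


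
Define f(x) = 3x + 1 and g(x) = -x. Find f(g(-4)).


g(-4) = 4
f(4) = 13

13


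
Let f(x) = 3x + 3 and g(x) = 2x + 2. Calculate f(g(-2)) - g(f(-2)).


1


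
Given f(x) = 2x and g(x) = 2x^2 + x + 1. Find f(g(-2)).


g(-2) = 7
f(7) = 14

14


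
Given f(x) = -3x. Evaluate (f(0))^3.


f(0) = 0
(0)^3 = 0

0


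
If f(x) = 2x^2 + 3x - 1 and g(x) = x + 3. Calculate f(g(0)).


g(0) = 3
f(3) = 2*(3)^2 + 3*(3) - 1 = 26

26


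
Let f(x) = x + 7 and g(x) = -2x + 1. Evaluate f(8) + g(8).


f(8) = 15
g(8) = -15
Sum = 0

0


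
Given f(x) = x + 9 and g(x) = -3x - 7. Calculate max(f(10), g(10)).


f(10) = 19
g(10) = -37
max = 19

19


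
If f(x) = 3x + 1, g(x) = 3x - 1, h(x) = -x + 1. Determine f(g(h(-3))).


h(-3) = 4
g(4) = 11
f(11) = 34

34


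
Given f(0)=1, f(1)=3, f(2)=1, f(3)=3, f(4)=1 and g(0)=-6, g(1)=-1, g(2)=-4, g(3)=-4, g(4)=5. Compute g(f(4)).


f(4) = 1
g(1) = -1

-1


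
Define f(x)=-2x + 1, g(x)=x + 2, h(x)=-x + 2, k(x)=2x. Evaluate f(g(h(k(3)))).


k(3) = 6
h(6) = -4
g(-4) = -2
f(-2) = 5

5


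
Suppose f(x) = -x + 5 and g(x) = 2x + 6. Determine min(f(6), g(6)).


-1


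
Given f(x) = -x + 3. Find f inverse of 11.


-8


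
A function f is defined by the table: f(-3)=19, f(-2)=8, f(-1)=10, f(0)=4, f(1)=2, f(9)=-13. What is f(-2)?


Reading from the table at x = -2

8


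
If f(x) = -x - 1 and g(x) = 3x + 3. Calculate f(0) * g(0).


f(0) = -1
g(0) = 3
Product = -3

-3


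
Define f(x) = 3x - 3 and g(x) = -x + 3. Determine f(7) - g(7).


22


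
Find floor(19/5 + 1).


4


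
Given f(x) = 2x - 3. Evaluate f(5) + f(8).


f(5) = 7
f(8) = 13
Sum = 20

20


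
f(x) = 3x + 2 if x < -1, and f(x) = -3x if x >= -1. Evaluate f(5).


5 satisfies x >= -1
f(5) = -15

-15


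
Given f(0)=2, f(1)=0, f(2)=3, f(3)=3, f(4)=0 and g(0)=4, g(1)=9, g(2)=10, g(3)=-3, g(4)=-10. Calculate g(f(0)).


10


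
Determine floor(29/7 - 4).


29/7 = 4.1429
4.1429 - 4 = 0.1429
floor(0.1429) = 0

0


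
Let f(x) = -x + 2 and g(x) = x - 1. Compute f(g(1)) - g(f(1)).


f(g(1)) = 2
g(f(1)) = 0
Difference = 2

2


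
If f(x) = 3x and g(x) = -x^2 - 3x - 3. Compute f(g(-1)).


g(-1) = -1
f(-1) = -3

-3


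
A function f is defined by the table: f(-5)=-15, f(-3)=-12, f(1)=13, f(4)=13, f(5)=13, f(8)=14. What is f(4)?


Reading from the table at x = 4

13


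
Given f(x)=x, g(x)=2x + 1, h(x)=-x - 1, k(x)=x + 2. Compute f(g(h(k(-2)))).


k(-2) = 0
h(0) = -1
g(-1) = -1
f(-1) = -1

-1


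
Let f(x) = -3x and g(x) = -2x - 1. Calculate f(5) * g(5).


f(5) = -15
g(5) = -11
Product = 165

165


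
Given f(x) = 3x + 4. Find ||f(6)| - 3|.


f(6) = 22
|22| = 22
|22 - 3| = 19

19


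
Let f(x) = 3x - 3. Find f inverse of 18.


7


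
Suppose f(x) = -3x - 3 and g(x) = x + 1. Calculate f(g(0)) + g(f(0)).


f(g(0)) = -6
g(f(0)) = -2
Sum = -8

-8


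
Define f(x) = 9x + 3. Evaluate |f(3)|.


f(3) = 30
|30| = 30

30


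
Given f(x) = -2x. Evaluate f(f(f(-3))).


f(-3) = 6
f(6) = -12
f(-12) = 24

24


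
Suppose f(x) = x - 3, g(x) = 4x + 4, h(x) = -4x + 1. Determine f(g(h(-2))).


h(-2) = 9
g(9) = 40
f(40) = 37

37


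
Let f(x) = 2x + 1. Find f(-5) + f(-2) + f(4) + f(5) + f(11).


f(-5) = -9
f(-2) = -3
f(4) = 9
f(5) = 11
f(11) = 23
Sum = 31

31


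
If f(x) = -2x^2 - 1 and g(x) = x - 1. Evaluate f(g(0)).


g(0) = -1
f(-1) = (-2)*(-1)^2 - 1 = -3

-3


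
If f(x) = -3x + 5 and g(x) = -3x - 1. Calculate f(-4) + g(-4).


f(-4) = 17
g(-4) = 11
Sum = 28

28


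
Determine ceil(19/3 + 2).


19/3 = 6.3333
6.3333 + 2 = 8.3333
ceil(8.3333) = 9

9


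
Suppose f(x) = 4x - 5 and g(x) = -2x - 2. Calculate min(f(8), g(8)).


-18


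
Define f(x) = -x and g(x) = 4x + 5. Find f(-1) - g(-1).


0


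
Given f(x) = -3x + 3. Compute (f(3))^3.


-216


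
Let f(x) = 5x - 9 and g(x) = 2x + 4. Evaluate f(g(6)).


g(6) = 16
f(16) = 71

71


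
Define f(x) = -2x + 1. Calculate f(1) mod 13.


f(1) = -1
-1 mod 13 = 12

12


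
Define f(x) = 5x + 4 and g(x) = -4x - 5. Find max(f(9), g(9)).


f(9) = 49
g(9) = -41
max = 49

49


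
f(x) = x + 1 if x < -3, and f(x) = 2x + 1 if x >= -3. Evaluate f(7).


7 satisfies x >= -3
f(7) = 15

15


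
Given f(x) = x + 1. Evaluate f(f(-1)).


f(-1) = 0
f(0) = 1

1


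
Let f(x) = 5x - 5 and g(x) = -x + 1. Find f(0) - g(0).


f(0) = -5
g(0) = 1
Difference = -6

-6


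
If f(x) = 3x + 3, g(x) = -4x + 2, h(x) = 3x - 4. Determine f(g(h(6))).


h(6) = 14
g(14) = -54
f(-54) = -159

-159


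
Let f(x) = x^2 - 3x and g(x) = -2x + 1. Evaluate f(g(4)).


70


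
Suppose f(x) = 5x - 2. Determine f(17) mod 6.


f(17) = 83
83 mod 6 = 5

5


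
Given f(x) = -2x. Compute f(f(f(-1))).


f(-1) = 2
f(2) = -4
f(-4) = 8

8


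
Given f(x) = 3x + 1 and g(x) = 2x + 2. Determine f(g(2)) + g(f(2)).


f(g(2)) = 19
g(f(2)) = 16
Sum = 35

35


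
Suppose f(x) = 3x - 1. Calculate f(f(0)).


f(0) = -1
f(-1) = -4

-4


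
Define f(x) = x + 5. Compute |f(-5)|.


0


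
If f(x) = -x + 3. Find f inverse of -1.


Solve -x + 3 = -1
x = (-1 - 3) / (-1) = 4

4


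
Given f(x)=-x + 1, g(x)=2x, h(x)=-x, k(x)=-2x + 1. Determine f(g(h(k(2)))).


-5


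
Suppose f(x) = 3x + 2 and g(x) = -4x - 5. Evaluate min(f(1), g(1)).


f(1) = 5
g(1) = -9
min = -9

-9


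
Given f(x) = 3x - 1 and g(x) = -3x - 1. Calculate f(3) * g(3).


f(3) = 8
g(3) = -10
Product = -80

-80


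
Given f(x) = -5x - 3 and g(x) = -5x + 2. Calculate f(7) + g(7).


f(7) = -38
g(7) = -33
Sum = -71

-71


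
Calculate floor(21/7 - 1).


2


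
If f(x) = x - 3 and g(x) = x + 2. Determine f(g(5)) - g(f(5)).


f(g(5)) = 4
g(f(5)) = 4
Difference = 0

0


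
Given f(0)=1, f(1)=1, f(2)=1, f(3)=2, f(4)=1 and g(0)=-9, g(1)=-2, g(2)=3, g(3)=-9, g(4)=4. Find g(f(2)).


f(2) = 1
g(1) = -2

-2


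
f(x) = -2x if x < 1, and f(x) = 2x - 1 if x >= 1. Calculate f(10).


10 satisfies x >= 1
f(10) = 19

19


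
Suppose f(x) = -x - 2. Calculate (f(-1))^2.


f(-1) = -1
(-1)^2 = 1

1


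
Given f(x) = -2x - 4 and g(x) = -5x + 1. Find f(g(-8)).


g(-8) = 41
f(41) = -86

-86


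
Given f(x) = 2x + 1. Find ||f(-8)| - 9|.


6


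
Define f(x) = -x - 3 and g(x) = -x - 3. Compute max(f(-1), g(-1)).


f(-1) = -2
g(-1) = -2
max = -2

-2


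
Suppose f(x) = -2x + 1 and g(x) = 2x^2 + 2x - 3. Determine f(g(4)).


g(4) = 37
f(37) = -73

-73


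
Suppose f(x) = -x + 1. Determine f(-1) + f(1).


2


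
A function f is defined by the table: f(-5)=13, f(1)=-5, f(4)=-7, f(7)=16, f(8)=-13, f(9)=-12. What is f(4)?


-7


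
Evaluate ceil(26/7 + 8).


26/7 = 3.7143
3.7143 + 8 = 11.7143
ceil(11.7143) = 12

12


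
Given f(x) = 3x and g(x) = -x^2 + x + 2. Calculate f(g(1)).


g(1) = 2
f(2) = 6

6


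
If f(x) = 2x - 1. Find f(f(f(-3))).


f(-3) = -7
f(-7) = -15
f(-15) = -31

-31


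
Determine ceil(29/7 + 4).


29/7 = 4.1429
4.1429 + 4 = 8.1429
ceil(8.1429) = 9

9


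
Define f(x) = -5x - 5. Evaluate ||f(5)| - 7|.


f(5) = -30
|-30| = 30
|30 - 7| = 23

23


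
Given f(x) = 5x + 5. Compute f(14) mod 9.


3


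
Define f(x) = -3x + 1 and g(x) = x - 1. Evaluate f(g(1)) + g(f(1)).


f(g(1)) = 1
g(f(1)) = -3
Sum = -2

-2


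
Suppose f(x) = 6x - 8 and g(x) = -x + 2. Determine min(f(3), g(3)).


f(3) = 10
g(3) = -1
min = -1

-1


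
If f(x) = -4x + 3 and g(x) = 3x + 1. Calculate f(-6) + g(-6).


f(-6) = 27
g(-6) = -17
Sum = 10

10


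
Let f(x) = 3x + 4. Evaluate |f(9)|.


f(9) = 31
|31| = 31

31


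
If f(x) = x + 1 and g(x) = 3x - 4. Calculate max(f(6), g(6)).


f(6) = 7
g(6) = 14
max = 14

14


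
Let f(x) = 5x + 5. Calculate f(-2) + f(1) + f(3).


f(-2) = -5
f(1) = 10
f(3) = 20
Sum = 25

25


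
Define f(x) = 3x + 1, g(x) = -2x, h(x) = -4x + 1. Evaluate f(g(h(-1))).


h(-1) = 5
g(5) = -10
f(-10) = -29

-29


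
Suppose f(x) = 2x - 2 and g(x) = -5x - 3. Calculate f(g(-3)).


22


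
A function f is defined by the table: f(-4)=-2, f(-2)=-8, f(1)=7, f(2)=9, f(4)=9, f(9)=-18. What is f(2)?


9


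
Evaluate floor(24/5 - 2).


2


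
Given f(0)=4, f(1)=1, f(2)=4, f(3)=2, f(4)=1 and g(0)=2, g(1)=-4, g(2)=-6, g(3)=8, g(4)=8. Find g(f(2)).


f(2) = 4
g(4) = 8

8


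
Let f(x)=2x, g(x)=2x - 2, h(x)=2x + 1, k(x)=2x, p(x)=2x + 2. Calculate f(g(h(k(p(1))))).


p(1) = 4
k(4) = 8
h(8) = 17
g(17) = 32
f(32) = 64

64


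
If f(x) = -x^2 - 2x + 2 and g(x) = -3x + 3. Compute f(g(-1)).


g(-1) = 6
f(6) = (-1)*(6)^2 - 2*(6) + 2 = -46

-46


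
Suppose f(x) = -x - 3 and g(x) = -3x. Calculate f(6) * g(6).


f(6) = -9
g(6) = -18
Product = 162

162


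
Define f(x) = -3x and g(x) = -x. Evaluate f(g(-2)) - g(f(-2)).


f(g(-2)) = -6
g(f(-2)) = -6
Difference = 0

0


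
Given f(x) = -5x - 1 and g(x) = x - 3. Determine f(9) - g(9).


f(9) = -46
g(9) = 6
Difference = -52

-52


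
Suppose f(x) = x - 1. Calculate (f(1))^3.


f(1) = 0
(0)^3 = 0

0


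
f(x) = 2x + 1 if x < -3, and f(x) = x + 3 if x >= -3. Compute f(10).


13


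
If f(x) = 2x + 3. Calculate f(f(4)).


25


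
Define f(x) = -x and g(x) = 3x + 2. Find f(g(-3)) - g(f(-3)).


-4


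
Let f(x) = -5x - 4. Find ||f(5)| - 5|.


f(5) = -29
|-29| = 29
|29 - 5| = 24

24


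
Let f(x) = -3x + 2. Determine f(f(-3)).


f(-3) = 11
f(11) = -31

-31


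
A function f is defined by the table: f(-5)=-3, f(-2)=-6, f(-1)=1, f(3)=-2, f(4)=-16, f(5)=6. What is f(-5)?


Reading from the table at x = -5

-3


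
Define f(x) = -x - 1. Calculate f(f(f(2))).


f(2) = -3
f(-3) = 2
f(2) = -3

-3


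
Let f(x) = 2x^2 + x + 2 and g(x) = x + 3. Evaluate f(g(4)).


g(4) = 7
f(7) = 2*(7)^2 + 1*(7) + 2 = 107

107


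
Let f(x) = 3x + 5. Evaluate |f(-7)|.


f(-7) = -16
|-16| = 16

16


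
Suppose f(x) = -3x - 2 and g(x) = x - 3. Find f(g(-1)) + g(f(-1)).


f(g(-1)) = 10
g(f(-1)) = -2
Sum = 8

8


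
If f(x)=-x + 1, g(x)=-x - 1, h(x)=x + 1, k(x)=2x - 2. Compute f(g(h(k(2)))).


5


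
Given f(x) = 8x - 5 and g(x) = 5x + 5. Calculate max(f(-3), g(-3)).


f(-3) = -29
g(-3) = -10
max = -10

-10


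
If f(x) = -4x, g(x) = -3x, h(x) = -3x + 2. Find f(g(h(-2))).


h(-2) = 8
g(8) = -24
f(-24) = 96

96


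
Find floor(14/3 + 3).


7


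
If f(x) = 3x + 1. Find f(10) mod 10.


f(10) = 31
31 mod 10 = 1

1


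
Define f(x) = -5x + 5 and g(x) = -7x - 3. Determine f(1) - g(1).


f(1) = 0
g(1) = -10
Difference = 10

10


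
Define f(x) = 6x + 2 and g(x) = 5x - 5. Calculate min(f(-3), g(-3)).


f(-3) = -16
g(-3) = -20
min = -20

-20


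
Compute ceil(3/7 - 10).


3/7 = 0.4286
0.4286 - 10 = -9.5714
ceil(-9.5714) = -9

-9


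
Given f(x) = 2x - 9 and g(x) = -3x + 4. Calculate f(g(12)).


g(12) = -32
f(-32) = -73

-73


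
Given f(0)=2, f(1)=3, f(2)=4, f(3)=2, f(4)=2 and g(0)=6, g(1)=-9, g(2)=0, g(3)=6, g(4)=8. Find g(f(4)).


0


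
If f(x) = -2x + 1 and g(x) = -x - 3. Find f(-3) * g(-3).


f(-3) = 7
g(-3) = 0
Product = 0

0


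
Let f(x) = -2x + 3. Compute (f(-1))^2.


f(-1) = 5
(5)^2 = 25

25


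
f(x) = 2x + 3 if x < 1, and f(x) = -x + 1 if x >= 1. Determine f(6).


-5


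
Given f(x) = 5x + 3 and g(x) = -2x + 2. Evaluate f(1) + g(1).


f(1) = 8
g(1) = 0
Sum = 8

8


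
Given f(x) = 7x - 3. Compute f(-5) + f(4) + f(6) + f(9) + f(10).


153


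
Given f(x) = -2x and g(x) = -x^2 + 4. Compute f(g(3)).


g(3) = -5
f(-5) = 10

10


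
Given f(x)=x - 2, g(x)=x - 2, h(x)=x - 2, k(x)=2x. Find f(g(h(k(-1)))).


k(-1) = -2
h(-2) = -4
g(-4) = -6
f(-6) = -8

-8


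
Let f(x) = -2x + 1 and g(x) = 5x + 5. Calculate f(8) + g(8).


30


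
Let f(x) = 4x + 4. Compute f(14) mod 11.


f(14) = 60
60 mod 11 = 5

5


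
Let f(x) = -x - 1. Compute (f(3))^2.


f(3) = -4
(-4)^2 = 16

16


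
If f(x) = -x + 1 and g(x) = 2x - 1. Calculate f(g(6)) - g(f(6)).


f(g(6)) = -10
g(f(6)) = -11
Difference = 1

1


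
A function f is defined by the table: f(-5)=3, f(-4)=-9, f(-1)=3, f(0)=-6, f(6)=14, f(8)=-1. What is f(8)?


Reading from the table at x = 8

-1


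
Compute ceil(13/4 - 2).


13/4 = 3.25
3.25 - 2 = 1.25
ceil(1.25) = 2

2


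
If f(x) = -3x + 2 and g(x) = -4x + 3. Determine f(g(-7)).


g(-7) = 31
f(31) = -91

-91


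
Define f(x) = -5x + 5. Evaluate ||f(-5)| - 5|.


25


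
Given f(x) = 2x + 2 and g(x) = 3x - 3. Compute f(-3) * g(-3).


f(-3) = -4
g(-3) = -12
Product = 48

48


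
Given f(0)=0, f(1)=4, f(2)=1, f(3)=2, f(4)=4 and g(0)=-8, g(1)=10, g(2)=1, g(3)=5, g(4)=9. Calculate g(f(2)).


f(2) = 1
g(1) = 10

10


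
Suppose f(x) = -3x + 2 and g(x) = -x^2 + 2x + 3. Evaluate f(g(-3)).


g(-3) = -12
f(-12) = 38

38


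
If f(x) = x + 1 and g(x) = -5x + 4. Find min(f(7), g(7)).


f(7) = 8
g(7) = -31
min = -31

-31


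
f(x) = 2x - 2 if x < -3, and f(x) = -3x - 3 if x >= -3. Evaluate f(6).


6 satisfies x >= -3
f(6) = -21

-21


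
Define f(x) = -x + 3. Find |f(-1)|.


4


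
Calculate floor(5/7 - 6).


5/7 = 0.7143
0.7143 - 6 = -5.2857
floor(-5.2857) = -6

-6


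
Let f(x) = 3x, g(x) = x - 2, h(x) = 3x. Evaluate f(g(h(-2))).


h(-2) = -6
g(-6) = -8
f(-8) = -24

-24


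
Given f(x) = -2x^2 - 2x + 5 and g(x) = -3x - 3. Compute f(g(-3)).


g(-3) = 6
f(6) = (-2)*(6)^2 - 2*(6) + 5 = -79

-79


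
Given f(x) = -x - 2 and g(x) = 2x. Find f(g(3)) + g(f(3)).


f(g(3)) = -8
g(f(3)) = -10
Sum = -18

-18


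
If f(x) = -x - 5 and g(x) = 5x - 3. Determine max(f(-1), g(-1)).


f(-1) = -4
g(-1) = -8
max = -4

-4


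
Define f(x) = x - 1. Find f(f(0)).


f(0) = -1
f(-1) = -2

-2


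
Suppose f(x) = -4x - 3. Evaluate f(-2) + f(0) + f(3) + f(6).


f(-2) = 5
f(0) = -3
f(3) = -15
f(6) = -27
Sum = -40

-40


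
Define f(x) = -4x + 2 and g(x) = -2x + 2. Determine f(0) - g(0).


f(0) = 2
g(0) = 2
Difference = 0

0


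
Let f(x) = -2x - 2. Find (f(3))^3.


-512


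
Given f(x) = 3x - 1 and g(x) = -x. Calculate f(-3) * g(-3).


-30


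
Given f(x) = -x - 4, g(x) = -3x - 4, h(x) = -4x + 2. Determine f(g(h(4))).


h(4) = -14
g(-14) = 38
f(38) = -42

-42


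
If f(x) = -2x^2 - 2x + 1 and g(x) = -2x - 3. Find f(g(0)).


g(0) = -3
f(-3) = (-2)*(-3)^2 - 2*(-3) + 1 = -11

-11


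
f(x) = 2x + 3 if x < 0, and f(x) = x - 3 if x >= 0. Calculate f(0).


0 satisfies x >= 0
f(0) = -3

-3


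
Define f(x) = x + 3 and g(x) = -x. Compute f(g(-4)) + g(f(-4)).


f(g(-4)) = 7
g(f(-4)) = 1
Sum = 8

8


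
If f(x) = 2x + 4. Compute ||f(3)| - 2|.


8


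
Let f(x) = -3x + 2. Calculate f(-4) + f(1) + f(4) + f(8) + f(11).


f(-4) = 14
f(1) = -1
f(4) = -10
f(8) = -22
f(11) = -31
Sum = -50

-50


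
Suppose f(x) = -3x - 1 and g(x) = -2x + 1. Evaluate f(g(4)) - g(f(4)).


f(g(4)) = 20
g(f(4)) = 27
Difference = -7

-7


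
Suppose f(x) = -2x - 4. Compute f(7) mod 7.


f(7) = -18
-18 mod 7 = 3

3


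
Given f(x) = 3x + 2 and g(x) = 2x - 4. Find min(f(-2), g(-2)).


f(-2) = -4
g(-2) = -8
min = -8

-8


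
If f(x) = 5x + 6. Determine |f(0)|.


f(0) = 6
|6| = 6

6


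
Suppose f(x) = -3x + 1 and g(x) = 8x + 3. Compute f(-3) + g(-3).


f(-3) = 10
g(-3) = -21
Sum = -11

-11


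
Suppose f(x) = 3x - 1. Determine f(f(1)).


5


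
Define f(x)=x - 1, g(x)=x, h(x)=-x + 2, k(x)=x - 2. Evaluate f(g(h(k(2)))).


k(2) = 0
h(0) = 2
g(2) = 2
f(2) = 1

1


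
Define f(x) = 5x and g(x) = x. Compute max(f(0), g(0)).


f(0) = 0
g(0) = 0
max = 0

0


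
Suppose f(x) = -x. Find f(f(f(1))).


f(1) = -1
f(-1) = 1
f(1) = -1

-1


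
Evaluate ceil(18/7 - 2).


18/7 = 2.5714
2.5714 - 2 = 0.5714
ceil(0.5714) = 1

1


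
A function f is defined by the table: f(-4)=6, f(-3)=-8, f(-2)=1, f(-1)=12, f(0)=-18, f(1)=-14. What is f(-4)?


Reading from the table at x = -4

6


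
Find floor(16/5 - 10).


16/5 = 3.2
3.2 - 10 = -6.8
floor(-6.8) = -7

-7


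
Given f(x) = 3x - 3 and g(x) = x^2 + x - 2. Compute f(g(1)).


g(1) = 0
f(0) = -3

-3


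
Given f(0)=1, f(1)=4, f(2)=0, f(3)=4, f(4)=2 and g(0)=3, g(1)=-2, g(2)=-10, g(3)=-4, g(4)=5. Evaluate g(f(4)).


f(4) = 2
g(2) = -10

-10


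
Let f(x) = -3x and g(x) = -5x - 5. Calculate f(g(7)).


g(7) = -40
f(-40) = 120

120


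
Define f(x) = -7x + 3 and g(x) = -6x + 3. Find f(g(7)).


g(7) = -39
f(-39) = 276

276


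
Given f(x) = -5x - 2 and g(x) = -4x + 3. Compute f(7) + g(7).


f(7) = -37
g(7) = -25
Sum = -62

-62


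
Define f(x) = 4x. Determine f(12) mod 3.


0


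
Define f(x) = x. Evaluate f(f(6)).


f(6) = 6
f(6) = 6

6


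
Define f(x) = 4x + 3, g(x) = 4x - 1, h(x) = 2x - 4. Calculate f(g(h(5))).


95


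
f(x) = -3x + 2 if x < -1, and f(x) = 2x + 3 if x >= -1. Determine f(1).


1 satisfies x >= -1
f(1) = 5

5


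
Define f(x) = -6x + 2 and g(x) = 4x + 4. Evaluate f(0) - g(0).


-2


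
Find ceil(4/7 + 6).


4/7 = 0.5714
0.5714 + 6 = 6.5714
ceil(6.5714) = 7

7


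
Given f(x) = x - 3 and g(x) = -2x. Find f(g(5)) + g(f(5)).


f(g(5)) = -13
g(f(5)) = -4
Sum = -17

-17


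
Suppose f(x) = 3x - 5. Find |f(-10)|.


35


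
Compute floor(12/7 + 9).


12/7 = 1.7143
1.7143 + 9 = 10.7143
floor(10.7143) = 10

10


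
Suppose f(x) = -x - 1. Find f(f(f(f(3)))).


f(3) = -4
f(-4) = 3
f(3) = -4
f(-4) = 3

3


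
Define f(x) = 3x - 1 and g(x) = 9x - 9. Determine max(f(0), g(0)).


f(0) = -1
g(0) = -9
max = -1

-1


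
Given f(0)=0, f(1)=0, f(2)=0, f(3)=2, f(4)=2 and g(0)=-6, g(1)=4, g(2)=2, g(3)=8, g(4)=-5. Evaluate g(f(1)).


f(1) = 0
g(0) = -6

-6


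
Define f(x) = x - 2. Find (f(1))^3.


f(1) = -1
(-1)^3 = -1

-1


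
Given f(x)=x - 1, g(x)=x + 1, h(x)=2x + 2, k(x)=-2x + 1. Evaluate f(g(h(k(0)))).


4


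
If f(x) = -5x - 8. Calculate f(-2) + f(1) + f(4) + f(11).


f(-2) = 2
f(1) = -13
f(4) = -28
f(11) = -63
Sum = -102

-102


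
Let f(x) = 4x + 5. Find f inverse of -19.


Solve 4x + 5 = -19
x = (-19 - 5) / 4 = -6

-6


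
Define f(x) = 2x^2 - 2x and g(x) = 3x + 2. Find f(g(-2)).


g(-2) = -4
f(-4) = 2*(-4)^2 - 2*(-4) = 40

40


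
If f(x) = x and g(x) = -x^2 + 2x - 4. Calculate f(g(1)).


-3


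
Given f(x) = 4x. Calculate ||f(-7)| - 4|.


f(-7) = -28
|-28| = 28
|28 - 4| = 24

24


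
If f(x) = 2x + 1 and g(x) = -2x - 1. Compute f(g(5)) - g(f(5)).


f(g(5)) = -21
g(f(5)) = -23
Difference = 2

2


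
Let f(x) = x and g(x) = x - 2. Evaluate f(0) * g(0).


f(0) = 0
g(0) = -2
Product = 0

0


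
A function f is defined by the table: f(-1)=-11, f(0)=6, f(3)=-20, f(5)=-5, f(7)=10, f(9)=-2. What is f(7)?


Reading from the table at x = 7

10


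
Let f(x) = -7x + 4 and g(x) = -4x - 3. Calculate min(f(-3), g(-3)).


f(-3) = 25
g(-3) = 9
min = 9

9


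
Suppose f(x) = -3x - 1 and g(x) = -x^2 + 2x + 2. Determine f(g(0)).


g(0) = 2
f(2) = -7

-7


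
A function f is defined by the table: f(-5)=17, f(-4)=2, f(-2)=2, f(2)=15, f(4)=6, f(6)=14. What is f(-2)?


Reading from the table at x = -2

2


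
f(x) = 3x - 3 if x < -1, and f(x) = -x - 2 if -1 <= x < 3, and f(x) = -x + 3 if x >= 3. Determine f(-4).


-4 satisfies x < -1
f(-4) = -15

-15


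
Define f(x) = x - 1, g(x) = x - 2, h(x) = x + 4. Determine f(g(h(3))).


4


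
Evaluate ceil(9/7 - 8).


9/7 = 1.2857
1.2857 - 8 = -6.7143
ceil(-6.7143) = -6

-6


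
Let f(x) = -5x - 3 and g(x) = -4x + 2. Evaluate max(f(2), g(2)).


f(2) = -13
g(2) = -6
max = -6

-6


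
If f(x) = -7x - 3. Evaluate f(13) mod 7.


f(13) = -94
-94 mod 7 = 4

4


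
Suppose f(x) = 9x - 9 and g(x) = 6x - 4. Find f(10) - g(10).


25


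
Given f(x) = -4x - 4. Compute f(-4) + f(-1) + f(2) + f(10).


f(-4) = 12
f(-1) = 0
f(2) = -12
f(10) = -44
Sum = -44

-44


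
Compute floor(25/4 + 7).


25/4 = 6.25
6.25 + 7 = 13.25
floor(13.25) = 13

13


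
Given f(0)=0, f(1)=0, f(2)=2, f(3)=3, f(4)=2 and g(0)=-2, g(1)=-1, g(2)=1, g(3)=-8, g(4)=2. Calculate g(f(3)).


-8


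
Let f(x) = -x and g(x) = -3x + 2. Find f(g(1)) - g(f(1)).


-4


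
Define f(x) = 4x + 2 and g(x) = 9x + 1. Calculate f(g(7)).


g(7) = 64
f(64) = 258

258


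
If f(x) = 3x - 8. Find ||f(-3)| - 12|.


f(-3) = -17
|-17| = 17
|17 - 12| = 5

5


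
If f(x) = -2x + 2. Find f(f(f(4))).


f(4) = -6
f(-6) = 14
f(14) = -26

-26


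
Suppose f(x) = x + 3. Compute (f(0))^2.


f(0) = 3
(3)^2 = 9

9


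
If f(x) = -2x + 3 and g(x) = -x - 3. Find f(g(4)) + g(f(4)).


f(g(4)) = 17
g(f(4)) = 2
Sum = 19

19


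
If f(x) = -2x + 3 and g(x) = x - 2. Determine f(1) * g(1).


f(1) = 1
g(1) = -1
Product = -1

-1


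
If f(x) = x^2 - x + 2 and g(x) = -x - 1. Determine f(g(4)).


g(4) = -5
f(-5) = 1*(-5)^2 - 1*(-5) + 2 = 32

32


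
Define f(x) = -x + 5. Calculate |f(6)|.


1


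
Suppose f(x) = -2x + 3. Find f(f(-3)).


f(-3) = 9
f(9) = -15

-15


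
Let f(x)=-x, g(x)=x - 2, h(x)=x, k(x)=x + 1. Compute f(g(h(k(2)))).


k(2) = 3
h(3) = 3
g(3) = 1
f(1) = -1

-1


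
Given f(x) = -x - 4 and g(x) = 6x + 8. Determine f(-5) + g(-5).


f(-5) = 1
g(-5) = -22
Sum = -21

-21


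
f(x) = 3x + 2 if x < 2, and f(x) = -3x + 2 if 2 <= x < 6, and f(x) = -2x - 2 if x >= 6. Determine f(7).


7 satisfies x >= 6
f(7) = -16

-16


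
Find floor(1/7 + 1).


1/7 = 0.1429
0.1429 + 1 = 1.1429
floor(1.1429) = 1

1


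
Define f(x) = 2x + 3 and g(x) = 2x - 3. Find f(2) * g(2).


f(2) = 7
g(2) = 1
Product = 7

7


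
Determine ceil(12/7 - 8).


-6


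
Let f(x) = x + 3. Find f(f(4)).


f(4) = 7
f(7) = 10

10


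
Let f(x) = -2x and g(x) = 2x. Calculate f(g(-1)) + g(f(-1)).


f(g(-1)) = 4
g(f(-1)) = 4
Sum = 8

8


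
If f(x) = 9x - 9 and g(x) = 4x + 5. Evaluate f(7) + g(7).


f(7) = 54
g(7) = 33
Sum = 87

87


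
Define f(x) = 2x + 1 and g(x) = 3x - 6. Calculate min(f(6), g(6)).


f(6) = 13
g(6) = 12
min = 12

12


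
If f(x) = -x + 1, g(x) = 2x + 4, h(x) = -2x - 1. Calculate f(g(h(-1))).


h(-1) = 1
g(1) = 6
f(6) = -5

-5


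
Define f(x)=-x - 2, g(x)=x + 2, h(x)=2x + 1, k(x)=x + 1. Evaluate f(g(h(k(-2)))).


-3


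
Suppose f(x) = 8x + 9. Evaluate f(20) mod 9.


f(20) = 169
169 mod 9 = 7

7


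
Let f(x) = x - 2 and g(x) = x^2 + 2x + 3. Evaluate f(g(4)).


g(4) = 27
f(27) = 25

25


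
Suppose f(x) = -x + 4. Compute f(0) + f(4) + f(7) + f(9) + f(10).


f(0) = 4
f(4) = 0
f(7) = -3
f(9) = -5
f(10) = -6
Sum = -10

-10


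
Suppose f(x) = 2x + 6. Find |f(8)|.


f(8) = 22
|22| = 22

22


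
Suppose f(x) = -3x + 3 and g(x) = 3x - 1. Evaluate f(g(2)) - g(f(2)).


f(g(2)) = -12
g(f(2)) = -10
Difference = -2

-2


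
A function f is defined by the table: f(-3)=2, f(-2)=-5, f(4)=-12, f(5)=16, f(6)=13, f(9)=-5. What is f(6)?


Reading from the table at x = 6

13


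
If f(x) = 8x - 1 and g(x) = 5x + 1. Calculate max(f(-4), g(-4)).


f(-4) = -33
g(-4) = -19
max = -19

-19


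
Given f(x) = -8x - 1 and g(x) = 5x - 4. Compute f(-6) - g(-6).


f(-6) = 47
g(-6) = -34
Difference = 81

81


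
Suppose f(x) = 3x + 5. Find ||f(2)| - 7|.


f(2) = 11
|11| = 11
|11 - 7| = 4

4


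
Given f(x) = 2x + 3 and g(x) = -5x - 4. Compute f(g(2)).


g(2) = -14
f(-14) = -25

-25


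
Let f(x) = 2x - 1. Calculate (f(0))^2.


f(0) = -1
(-1)^2 = 1

1


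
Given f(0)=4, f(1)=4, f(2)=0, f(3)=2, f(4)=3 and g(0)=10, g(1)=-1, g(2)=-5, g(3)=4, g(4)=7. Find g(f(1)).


7


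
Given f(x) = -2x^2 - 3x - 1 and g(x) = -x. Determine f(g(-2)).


-15


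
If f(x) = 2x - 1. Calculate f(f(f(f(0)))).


f(0) = -1
f(-1) = -3
f(-3) = -7
f(-7) = -15

-15


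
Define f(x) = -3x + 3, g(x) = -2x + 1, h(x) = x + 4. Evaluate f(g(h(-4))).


0


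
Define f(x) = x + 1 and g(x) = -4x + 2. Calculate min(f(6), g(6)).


-22


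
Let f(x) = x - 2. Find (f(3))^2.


f(3) = 1
(1)^2 = 1

1


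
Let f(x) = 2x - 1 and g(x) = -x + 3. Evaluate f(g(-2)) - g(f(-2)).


f(g(-2)) = 9
g(f(-2)) = 8
Difference = 1

1


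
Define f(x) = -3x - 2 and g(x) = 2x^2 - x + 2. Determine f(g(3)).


g(3) = 17
f(17) = -53

-53


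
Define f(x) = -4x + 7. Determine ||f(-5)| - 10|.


f(-5) = 27
|27| = 27
|27 - 10| = 17

17


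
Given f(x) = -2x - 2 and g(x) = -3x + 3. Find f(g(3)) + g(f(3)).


f(g(3)) = 10
g(f(3)) = 27
Sum = 37

37


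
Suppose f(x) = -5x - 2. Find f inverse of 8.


Solve -5x - 2 = 8
x = (8 + 2) / (-5) = -2

-2


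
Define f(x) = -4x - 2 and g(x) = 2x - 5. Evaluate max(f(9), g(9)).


f(9) = -38
g(9) = 13
max = 13

13


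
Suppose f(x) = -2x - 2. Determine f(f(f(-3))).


f(-3) = 4
f(4) = -10
f(-10) = 18

18


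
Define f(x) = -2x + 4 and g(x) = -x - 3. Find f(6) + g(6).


-17


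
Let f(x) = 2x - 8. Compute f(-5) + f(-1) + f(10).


f(-5) = -18
f(-1) = -10
f(10) = 12
Sum = -16

-16


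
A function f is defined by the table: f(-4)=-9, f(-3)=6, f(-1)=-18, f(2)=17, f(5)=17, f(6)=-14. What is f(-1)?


-18


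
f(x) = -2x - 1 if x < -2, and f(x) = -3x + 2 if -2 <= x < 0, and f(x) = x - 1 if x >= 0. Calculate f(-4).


-4 satisfies x < -2
f(-4) = 7

7


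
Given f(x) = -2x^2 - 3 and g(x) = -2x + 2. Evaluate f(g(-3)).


-131


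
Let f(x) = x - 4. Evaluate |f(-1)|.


f(-1) = -5
|-5| = 5

5


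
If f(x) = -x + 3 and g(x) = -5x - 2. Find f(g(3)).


g(3) = -17
f(-17) = 20

20


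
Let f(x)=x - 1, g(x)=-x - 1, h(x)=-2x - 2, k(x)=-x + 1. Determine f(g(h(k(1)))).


k(1) = 0
h(0) = -2
g(-2) = 1
f(1) = 0

0


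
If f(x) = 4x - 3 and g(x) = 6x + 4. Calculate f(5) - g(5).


f(5) = 17
g(5) = 34
Difference = -17

-17


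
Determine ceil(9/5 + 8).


9/5 = 1.8
1.8 + 8 = 9.8
ceil(9.8) = 10

10


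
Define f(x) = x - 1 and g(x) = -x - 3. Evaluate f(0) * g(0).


3


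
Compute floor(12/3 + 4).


12/3 = 4
4 + 4 = 8
floor(8) = 8

8


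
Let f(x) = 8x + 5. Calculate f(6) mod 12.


f(6) = 53
53 mod 12 = 5

5


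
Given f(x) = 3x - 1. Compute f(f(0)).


-4


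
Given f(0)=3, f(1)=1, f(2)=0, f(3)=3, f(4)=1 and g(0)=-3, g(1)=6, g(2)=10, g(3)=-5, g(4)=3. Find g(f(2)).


-3


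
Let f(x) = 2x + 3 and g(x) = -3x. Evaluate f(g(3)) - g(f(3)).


f(g(3)) = -15
g(f(3)) = -27
Difference = 12

12


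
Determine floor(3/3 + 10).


11


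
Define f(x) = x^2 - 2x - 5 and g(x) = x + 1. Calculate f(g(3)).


g(3) = 4
f(4) = 1*(4)^2 - 2*(4) - 5 = 3

3


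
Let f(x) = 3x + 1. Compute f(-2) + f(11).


29


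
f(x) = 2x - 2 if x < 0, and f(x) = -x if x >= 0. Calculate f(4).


4 satisfies x >= 0
f(4) = -4

-4


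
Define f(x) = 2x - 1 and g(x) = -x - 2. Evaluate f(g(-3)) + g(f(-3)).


6


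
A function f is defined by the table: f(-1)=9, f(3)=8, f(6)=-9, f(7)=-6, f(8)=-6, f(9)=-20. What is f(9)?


Reading from the table at x = 9

-20


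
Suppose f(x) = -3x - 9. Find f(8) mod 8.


f(8) = -33
-33 mod 8 = 7

7


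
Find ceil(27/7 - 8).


27/7 = 3.8571
3.8571 - 8 = -4.1429
ceil(-4.1429) = -4

-4


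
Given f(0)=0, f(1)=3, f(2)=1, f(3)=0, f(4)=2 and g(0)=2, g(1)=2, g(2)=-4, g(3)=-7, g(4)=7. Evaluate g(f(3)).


f(3) = 0
g(0) = 2

2


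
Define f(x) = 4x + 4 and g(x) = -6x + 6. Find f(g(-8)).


g(-8) = 54
f(54) = 220

220


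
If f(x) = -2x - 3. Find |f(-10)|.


f(-10) = 17
|17| = 17

17


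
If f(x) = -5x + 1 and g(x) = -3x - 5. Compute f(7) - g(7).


f(7) = -34
g(7) = -26
Difference = -8

-8


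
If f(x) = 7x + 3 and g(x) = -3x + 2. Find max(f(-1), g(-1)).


f(-1) = -4
g(-1) = 5
max = 5

5


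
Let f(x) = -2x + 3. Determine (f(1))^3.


f(1) = 1
(1)^3 = 1

1


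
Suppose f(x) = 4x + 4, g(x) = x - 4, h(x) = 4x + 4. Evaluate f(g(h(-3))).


h(-3) = -8
g(-8) = -12
f(-12) = -44

-44


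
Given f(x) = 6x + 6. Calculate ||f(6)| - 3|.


f(6) = 42
|42| = 42
|42 - 3| = 39

39


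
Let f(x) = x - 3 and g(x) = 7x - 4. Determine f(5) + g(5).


f(5) = 2
g(5) = 31
Sum = 33

33


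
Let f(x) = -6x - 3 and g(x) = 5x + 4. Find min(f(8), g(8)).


-51


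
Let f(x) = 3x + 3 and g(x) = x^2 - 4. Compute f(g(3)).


18


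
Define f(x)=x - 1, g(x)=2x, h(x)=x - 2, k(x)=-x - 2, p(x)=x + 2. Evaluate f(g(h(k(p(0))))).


-13


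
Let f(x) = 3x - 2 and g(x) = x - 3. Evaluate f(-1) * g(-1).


20


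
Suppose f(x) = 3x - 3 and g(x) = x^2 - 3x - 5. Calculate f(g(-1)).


g(-1) = -1
f(-1) = -6

-6


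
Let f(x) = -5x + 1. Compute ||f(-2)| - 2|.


f(-2) = 11
|11| = 11
|11 - 2| = 9

9


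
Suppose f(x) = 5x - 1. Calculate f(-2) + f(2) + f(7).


32


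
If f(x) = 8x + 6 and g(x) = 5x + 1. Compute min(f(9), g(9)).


f(9) = 78
g(9) = 46
min = 46

46


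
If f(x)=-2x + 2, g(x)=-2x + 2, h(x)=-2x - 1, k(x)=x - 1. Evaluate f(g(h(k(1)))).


k(1) = 0
h(0) = -1
g(-1) = 4
f(4) = -6

-6


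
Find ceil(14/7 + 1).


3


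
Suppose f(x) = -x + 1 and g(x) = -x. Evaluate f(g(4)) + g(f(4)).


f(g(4)) = 5
g(f(4)) = 3
Sum = 8

8


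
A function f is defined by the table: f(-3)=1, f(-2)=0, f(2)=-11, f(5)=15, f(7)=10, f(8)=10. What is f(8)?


Reading from the table at x = 8

10


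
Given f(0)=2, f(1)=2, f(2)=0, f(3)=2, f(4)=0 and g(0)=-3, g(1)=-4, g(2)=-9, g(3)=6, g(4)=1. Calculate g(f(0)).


f(0) = 2
g(2) = -9

-9


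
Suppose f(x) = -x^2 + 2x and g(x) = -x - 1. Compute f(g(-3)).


g(-3) = 2
f(2) = (-1)*(2)^2 + 2*(2) = 0

0


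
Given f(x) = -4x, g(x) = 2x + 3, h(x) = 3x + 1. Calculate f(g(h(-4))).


h(-4) = -11
g(-11) = -19
f(-19) = 76

76


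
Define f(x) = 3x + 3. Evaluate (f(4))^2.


f(4) = 15
(15)^2 = 225

225


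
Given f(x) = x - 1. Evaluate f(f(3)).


1


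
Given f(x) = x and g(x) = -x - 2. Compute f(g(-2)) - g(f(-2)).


0


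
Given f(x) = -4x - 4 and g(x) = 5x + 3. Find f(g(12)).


g(12) = 63
f(63) = -256

-256


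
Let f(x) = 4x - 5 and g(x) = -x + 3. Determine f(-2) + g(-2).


f(-2) = -13
g(-2) = 5
Sum = -8

-8


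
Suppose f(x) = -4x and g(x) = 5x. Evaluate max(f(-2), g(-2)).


f(-2) = 8
g(-2) = -10
max = 8

8


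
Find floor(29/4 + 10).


17


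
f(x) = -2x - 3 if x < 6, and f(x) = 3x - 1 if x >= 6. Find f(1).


-5


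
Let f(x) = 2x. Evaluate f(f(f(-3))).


-24


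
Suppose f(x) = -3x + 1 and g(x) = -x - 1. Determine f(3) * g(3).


32


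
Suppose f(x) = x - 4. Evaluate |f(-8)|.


f(-8) = -12
|-12| = 12

12


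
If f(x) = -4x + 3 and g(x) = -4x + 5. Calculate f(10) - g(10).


f(10) = -37
g(10) = -35
Difference = -2

-2


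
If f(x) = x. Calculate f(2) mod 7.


f(2) = 2
2 mod 7 = 2

2


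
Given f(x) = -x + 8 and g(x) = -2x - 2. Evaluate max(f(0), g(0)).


f(0) = 8
g(0) = -2
max = 8

8


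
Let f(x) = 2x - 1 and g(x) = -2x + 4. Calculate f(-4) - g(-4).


f(-4) = -9
g(-4) = 12
Difference = -21

-21


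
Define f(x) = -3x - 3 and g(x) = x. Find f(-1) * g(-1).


f(-1) = 0
g(-1) = -1
Product = 0

0


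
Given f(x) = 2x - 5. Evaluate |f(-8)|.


f(-8) = -21
|-21| = 21

21


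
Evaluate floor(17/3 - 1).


4


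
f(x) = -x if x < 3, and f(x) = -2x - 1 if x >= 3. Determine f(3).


-7


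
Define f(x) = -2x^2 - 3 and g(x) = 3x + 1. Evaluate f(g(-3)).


g(-3) = -8
f(-8) = (-2)*(-8)^2 - 3 = -131

-131


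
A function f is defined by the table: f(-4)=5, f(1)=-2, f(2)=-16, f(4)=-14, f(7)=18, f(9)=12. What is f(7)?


Reading from the table at x = 7

18


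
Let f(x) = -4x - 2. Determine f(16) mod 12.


6


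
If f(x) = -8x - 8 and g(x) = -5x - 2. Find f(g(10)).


g(10) = -52
f(-52) = 408

408


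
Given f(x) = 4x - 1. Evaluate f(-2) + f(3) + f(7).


f(-2) = -9
f(3) = 11
f(7) = 27
Sum = 29

29


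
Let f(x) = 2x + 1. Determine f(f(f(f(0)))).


f(0) = 1
f(1) = 3
f(3) = 7
f(7) = 15

15


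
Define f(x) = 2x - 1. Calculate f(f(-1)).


f(-1) = -3
f(-3) = -7

-7


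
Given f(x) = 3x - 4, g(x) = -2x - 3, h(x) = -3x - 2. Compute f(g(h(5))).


h(5) = -17
g(-17) = 31
f(31) = 89

89


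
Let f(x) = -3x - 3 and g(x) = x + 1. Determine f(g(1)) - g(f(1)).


-4


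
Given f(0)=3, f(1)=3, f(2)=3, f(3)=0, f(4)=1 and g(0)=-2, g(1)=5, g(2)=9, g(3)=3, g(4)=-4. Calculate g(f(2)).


f(2) = 3
g(3) = 3

3


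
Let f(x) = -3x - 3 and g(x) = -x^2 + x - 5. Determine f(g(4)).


48


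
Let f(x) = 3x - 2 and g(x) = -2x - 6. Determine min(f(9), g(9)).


f(9) = 25
g(9) = -24
min = -24

-24


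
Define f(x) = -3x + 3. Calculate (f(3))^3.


f(3) = -6
(-6)^3 = -216

-216


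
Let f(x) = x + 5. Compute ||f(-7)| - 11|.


f(-7) = -2
|-2| = 2
|2 - 11| = 9

9


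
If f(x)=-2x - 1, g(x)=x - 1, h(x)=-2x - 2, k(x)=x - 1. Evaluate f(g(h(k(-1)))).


k(-1) = -2
h(-2) = 2
g(2) = 1
f(1) = -3

-3


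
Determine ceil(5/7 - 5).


5/7 = 0.7143
0.7143 - 5 = -4.2857
ceil(-4.2857) = -4

-4


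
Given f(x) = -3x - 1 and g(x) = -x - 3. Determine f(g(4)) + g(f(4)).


f(g(4)) = 20
g(f(4)) = 10
Sum = 30

30


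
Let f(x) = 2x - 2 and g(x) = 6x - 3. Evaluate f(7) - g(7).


f(7) = 12
g(7) = 39
Difference = -27

-27


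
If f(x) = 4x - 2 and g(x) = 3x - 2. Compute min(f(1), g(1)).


f(1) = 2
g(1) = 1
min = 1

1


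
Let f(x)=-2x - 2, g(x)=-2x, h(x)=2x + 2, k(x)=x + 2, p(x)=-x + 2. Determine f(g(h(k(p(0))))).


p(0) = 2
k(2) = 4
h(4) = 10
g(10) = -20
f(-20) = 38

38


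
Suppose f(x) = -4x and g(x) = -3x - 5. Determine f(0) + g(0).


f(0) = 0
g(0) = -5
Sum = -5

-5


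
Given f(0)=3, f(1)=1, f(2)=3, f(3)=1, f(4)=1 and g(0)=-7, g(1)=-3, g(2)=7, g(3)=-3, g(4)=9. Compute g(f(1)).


f(1) = 1
g(1) = -3

-3


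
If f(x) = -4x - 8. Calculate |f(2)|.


f(2) = -16
|-16| = 16

16


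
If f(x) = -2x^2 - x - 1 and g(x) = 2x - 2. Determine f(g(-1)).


g(-1) = -4
f(-4) = (-2)*(-4)^2 - 1*(-4) - 1 = -29

-29


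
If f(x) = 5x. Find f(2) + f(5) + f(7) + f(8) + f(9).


f(2) = 10
f(5) = 25
f(7) = 35
f(8) = 40
f(9) = 45
Sum = 155

155


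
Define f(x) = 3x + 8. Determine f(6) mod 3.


f(6) = 26
26 mod 3 = 2

2


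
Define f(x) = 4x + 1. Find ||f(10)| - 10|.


f(10) = 41
|41| = 41
|41 - 10| = 31

31


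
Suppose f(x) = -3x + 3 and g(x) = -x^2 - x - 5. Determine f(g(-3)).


g(-3) = -11
f(-11) = 36

36
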